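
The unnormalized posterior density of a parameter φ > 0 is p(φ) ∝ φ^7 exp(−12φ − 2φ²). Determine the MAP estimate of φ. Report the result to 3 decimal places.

φ̂_MAP = 0.500

ℓ'(φ) = 7/φ − 12 − 4φ. Setting this to zero and multiplying by φ: 4φ² + 12φ − 7 = 0.
φ = (−12 + √(12² + 4·4·7)) / (2·4) = (−12 + √256) / 8 = (−12 + 16)/8 = 1/2.
ℓ''(φ) = −7/φ² − 4 < 0, confirming a maximum.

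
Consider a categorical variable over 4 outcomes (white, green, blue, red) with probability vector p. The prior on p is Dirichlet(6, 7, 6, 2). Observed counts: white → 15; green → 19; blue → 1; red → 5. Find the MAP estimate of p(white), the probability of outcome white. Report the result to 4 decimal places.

MAP estimate of p(white) = 0.3509

The posterior is Dirichlet(αᵢ + nᵢ) = Dirichlet(21, 26, 7, 7).
For a Dirichlet(a₁,…,a_K) with all aᵢ > 1, the mode has j-th component (aⱼ − 1)/(Σaᵢ − K).
Here Σaᵢ = 61 and K = 4, so p(white) = (21 − 1)/(61 − 4) = 20/57 ≈ 0.3509.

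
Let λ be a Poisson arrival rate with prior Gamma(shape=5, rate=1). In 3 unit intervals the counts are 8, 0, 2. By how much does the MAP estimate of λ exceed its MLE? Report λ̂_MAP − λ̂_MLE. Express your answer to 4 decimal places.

MAP − MLE = 0.1667

Σxᵢ = 10. Posterior is Gamma(15, 4); MAP = (15−1)/4 = 14/4 ≈ 3.50000.
MLE = x̄ = 10/3 ≈ 3.33333.
Difference = 14/4 − 10/3 = 1/6 ≈ 0.1667.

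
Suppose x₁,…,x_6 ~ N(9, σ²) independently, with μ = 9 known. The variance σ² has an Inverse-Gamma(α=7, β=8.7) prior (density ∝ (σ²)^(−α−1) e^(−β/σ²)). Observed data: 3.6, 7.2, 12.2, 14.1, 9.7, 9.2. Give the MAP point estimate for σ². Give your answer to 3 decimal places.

σ̂²_MAP = 3.935

Sum of squared deviations about the known mean: SS = (3.6−9)² + (7.2−9)² + (12.2−9)² + (14.1−9)² + (9.7−9)² + (9.2−9)² = 69.18.
The Normal likelihood contributes (σ²)^(−n/2) exp(−SS/(2σ²)), so the posterior is Inverse-Gamma(α + n/2, β + SS/2) = Inverse-Gamma(10, 43.29).
The mode of Inverse-Gamma(a, b) is b/(a+1) = 43.29/11 ≈ 3.935.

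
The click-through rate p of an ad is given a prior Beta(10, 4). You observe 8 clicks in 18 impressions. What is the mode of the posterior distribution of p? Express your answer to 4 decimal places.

p̂_MAP = 0.5667

Prior: Beta(10, 4).
Data: 8 successes in 18 trials. The binomial likelihood contributes p^8(1−p)^10, so the posterior is Beta(10+8, 4+10) = Beta(18, 14).
For Beta(a, b) with a, b > 1 the mode is (a−1)/(a+b−2) = 17/30 ≈ 0.5667.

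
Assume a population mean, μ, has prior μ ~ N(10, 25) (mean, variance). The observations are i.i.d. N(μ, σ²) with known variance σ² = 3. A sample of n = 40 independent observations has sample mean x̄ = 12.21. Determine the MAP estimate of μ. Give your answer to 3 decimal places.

n = 40, x̄ = 12.21.
For a Normal prior and Normal likelihood with known variance, the posterior is Normal; its mode equals its mean, the precision-weighted average.
Prior precision 1/σ₀² = 1/25 = 0.04; data precision n/σ² = 40/3.
μ̂ = (0.04·10 + (40/3)·12.21) / (0.04 + 40/3) = 163.2/(1003/75) = 720/59 ≈ 12.203.

μ̂_MAP = 12.203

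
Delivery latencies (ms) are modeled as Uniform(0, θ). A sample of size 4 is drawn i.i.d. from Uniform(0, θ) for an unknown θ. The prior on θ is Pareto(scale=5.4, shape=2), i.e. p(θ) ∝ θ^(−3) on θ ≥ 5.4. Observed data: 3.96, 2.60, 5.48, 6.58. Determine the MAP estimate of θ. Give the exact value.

The Uniform(0, θ) likelihood is θ^(−n) for θ ≥ max(xᵢ), zero otherwise. Here max(xᵢ) = 6.58.
Posterior ∝ θ^(−3) · θ^(−4) = θ^(−7) on θ ≥ max(5.4, 6.58) = 6.58.
This density is strictly decreasing in θ, so the posterior mode lies at the lower boundary of the support.

θ̂_MAP = 6.58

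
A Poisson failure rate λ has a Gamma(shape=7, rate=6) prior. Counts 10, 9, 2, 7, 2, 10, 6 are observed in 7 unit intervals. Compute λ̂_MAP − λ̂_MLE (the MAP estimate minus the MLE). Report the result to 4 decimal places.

MAP − MLE = -2.5714

Σxᵢ = 46. Posterior is Gamma(53, 13); MAP = (53−1)/13 = 52/13 ≈ 4.00000.
MLE = x̄ = 46/7 ≈ 6.57143.
Difference = 52/13 − 46/7 = -18/7 ≈ -2.5714.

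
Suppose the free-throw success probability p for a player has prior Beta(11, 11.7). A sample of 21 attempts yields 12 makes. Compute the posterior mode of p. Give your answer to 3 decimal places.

p̂_MAP = 0.528

Prior: Beta(11, 11.7).
Data: 12 successes in 21 trials. The binomial likelihood contributes p^12(1−p)^9, so the posterior is Beta(11+12, 11.7+9) = Beta(23, 20.7).
For Beta(a, b) with a, b > 1 the mode is (a−1)/(a+b−2) = 22/41.7 ≈ 0.528.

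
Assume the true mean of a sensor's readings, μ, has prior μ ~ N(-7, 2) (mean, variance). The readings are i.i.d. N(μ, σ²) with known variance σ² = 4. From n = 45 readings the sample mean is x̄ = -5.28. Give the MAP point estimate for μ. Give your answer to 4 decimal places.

n = 45, x̄ = -5.28.
For a Normal prior and Normal likelihood with known variance, the posterior is Normal; its mode equals its mean, the precision-weighted average.
Prior precision 1/σ₀² = 1/2 = 0.5; data precision n/σ² = 45/4 = 11.25.
μ̂ = (0.5·(-7) + 11.25·(-5.28)) / (0.5 + 11.25) = (-62.9)/11.75 = -1258/235 ≈ -5.3532.

μ̂_MAP = -5.3532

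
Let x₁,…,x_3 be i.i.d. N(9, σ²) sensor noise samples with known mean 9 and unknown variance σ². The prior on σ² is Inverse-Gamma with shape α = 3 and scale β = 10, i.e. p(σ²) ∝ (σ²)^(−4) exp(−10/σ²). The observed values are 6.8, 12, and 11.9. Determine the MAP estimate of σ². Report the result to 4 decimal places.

Sum of squared deviations about the known mean: SS = (6.8−9)² + (12−9)² + (11.9−9)² = 22.25.
The Normal likelihood contributes (σ²)^(−n/2) exp(−SS/(2σ²)), so the posterior is Inverse-Gamma(α + n/2, β + SS/2) = Inverse-Gamma(4.5, 21.125).
The mode of Inverse-Gamma(a, b) is b/(a+1) = 21.125/5.5 ≈ 3.8409.

σ̂²_MAP = 3.8409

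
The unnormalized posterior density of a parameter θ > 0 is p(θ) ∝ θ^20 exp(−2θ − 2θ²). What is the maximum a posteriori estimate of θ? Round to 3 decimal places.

θ̂_MAP = 2.000

ℓ'(θ) = 20/θ − 2 − 4θ. Setting this to zero and multiplying by θ: 4θ² + 2θ − 20 = 0.
θ = (−2 + √(2² + 4·4·20)) / (2·4) = (−2 + √324) / 8 = (−2 + 18)/8 = 2.
ℓ''(θ) = −20/θ² − 4 < 0, confirming a maximum.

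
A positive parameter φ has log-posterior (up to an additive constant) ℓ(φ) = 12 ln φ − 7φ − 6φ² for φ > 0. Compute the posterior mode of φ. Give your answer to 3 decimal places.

φ̂_MAP = 0.750

ℓ'(φ) = 12/φ − 7 − 12φ. Setting this to zero and multiplying by φ: 12φ² + 7φ − 12 = 0.
φ = (−7 + √(7² + 4·12·12)) / (2·12) = (−7 + √625) / 24 = (−7 + 25)/24 = 3/4.
ℓ''(φ) = −12/φ² − 12 < 0, confirming a maximum.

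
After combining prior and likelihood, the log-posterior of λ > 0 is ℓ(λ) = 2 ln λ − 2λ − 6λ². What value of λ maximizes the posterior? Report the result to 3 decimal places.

λ̂_MAP = 0.333

ℓ'(λ) = 2/λ − 2 − 12λ. Setting this to zero and multiplying by λ: 12λ² + 2λ − 2 = 0.
λ = (−2 + √(2² + 4·12·2)) / (2·12) = (−2 + √100) / 24 = (−2 + 10)/24 = 1/3.
ℓ''(λ) = −2/λ² − 12 < 0, confirming a maximum.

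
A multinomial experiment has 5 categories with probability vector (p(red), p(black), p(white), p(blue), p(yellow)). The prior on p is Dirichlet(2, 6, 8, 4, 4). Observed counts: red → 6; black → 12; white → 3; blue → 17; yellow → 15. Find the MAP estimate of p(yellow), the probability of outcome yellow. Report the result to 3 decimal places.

The posterior is Dirichlet(αᵢ + nᵢ) = Dirichlet(8, 18, 11, 21, 19).
For a Dirichlet(a₁,…,a_K) with all aᵢ > 1, the mode has j-th component (aⱼ − 1)/(Σaᵢ − K).
Here Σaᵢ = 77 and K = 5, so p(yellow) = (19 − 1)/(77 − 5) = 18/72 ≈ 0.250.

MAP estimate of p(yellow) = 0.250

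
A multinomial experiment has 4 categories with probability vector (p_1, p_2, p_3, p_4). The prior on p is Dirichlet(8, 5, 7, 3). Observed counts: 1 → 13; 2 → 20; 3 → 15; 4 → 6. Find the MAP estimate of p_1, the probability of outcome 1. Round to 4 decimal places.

The posterior is Dirichlet(αᵢ + nᵢ) = Dirichlet(21, 25, 22, 9).
For a Dirichlet(a₁,…,a_K) with all aᵢ > 1, the mode has j-th component (aⱼ − 1)/(Σaᵢ − K).
Here Σaᵢ = 77 and K = 4, so p_1 = (21 − 1)/(77 − 4) = 20/73 ≈ 0.2740.

MAP estimate: 0.2740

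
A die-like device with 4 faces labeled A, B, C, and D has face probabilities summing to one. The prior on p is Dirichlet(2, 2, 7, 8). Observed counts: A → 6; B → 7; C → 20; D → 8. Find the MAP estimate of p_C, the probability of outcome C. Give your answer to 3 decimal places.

MAP estimate of p_C = 0.464

The posterior is Dirichlet(αᵢ + nᵢ) = Dirichlet(8, 9, 27, 16).
For a Dirichlet(a₁,…,a_K) with all aᵢ > 1, the mode has j-th component (aⱼ − 1)/(Σaᵢ − K).
Here Σaᵢ = 60 and K = 4, so p_C = (27 − 1)/(60 − 4) = 26/56 ≈ 0.464.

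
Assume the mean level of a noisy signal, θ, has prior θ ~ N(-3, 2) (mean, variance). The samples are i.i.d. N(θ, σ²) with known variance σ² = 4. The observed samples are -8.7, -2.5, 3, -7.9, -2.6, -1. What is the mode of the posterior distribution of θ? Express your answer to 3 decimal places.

θ̂_MAP = -3.213

n = 6; x̄ = ((-8.7) + (-2.5) + 3 + (-7.9) + (-2.6) + (-1))/6 = -19.7/6 = -197/60 ≈ -3.2833.
For a Normal prior and Normal likelihood with known variance, the posterior is Normal; its mode equals its mean, the precision-weighted average.
Prior precision 1/σ₀² = 1/2 = 0.5; data precision n/σ² = 6/4 = 1.5.
θ̂ = (0.5·(-3) + 1.5·(-197/60)) / (0.5 + 1.5) = (-6.425)/2 = -3.2125 ≈ -3.213.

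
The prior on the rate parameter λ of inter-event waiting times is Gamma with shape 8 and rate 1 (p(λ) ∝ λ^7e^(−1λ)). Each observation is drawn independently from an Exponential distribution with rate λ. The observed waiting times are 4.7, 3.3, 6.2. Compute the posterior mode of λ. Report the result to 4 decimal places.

λ̂_MAP = 0.6579

The Exponential(rate=λ) likelihood is ∝ λ^n e^(−λΣtᵢ). Here n = 3 and Σtᵢ = 4.7 + 3.3 + 6.2 = 14.2.
Posterior ∝ λ^7e^(−1λ) · λ^3e^(−14.2λ) = λ^10e^(−15.2λ), i.e. Gamma(11, 15.2).
Mode = (a−1)/b = 10/15.2 ≈ 0.6579.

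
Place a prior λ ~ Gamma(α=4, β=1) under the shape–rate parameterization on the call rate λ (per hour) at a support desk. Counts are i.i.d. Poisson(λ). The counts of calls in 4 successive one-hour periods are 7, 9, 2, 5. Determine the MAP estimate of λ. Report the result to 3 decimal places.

λ̂_MAP = 5.200

Σxᵢ = 7+9+2+5 = 23, with n = 4.
Posterior ∝ λ^3e^(−1λ) · λ^23e^(−4λ) = λ^26e^(−5λ), i.e. Gamma(shape=27, rate=5).
The mode of a Gamma(a, b) with a ≥ 1 (shape–rate) is (a−1)/b = 26/5 ≈ 5.200.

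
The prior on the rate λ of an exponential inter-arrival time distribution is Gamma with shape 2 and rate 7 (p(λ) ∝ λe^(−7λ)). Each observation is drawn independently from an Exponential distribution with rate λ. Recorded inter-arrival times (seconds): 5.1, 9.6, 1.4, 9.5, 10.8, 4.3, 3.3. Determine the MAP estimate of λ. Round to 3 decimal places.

λ̂_MAP = 0.157

The Exponential(rate=λ) likelihood is ∝ λ^n e^(−λΣtᵢ). Here n = 7 and Σtᵢ = 5.1 + 9.6 + 1.4 + 9.5 + 10.8 + 4.3 + 3.3 = 44.
Posterior ∝ λe^(−7λ) · λ^7e^(−44λ) = λ^8e^(−51λ), i.e. Gamma(9, 51).
Mode = (a−1)/b = 8/51 ≈ 0.157.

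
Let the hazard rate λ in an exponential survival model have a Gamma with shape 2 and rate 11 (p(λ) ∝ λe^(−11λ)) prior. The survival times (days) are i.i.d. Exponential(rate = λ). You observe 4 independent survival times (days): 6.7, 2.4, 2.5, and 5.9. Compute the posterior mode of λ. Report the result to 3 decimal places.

The Exponential(rate=λ) likelihood is ∝ λ^n e^(−λΣtᵢ). Here n = 4 and Σtᵢ = 6.7 + 2.4 + 2.5 + 5.9 = 17.5.
Posterior ∝ λe^(−11λ) · λ^4e^(−17.5λ) = λ^5e^(−28.5λ), i.e. Gamma(6, 28.5).
Mode = (a−1)/b = 5/28.5 ≈ 0.175.

λ̂_MAP = 0.175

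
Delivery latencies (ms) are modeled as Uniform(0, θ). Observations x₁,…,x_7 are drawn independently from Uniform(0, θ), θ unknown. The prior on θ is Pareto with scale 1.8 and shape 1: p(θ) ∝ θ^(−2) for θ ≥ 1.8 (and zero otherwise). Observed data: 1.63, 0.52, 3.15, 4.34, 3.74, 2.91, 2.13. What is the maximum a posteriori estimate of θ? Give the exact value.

θ̂_MAP = 4.34

The Uniform(0, θ) likelihood is θ^(−n) for θ ≥ max(xᵢ), zero otherwise. Here max(xᵢ) = 4.34.
Posterior ∝ θ^(−2) · θ^(−7) = θ^(−9) on θ ≥ max(1.8, 4.34) = 4.34.
This density is strictly decreasing in θ, so the posterior mode lies at the lower boundary of the support.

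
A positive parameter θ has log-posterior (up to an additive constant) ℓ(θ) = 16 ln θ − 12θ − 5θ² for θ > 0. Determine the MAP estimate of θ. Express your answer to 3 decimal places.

ℓ'(θ) = 16/θ − 12 − 10θ. Setting this to zero and multiplying by θ: 10θ² + 12θ − 16 = 0.
θ = (−12 + √(12² + 4·10·16)) / (2·10) = (−12 + √784) / 20 = (−12 + 28)/20 = 4/5.
ℓ''(θ) = −16/θ² − 10 < 0, confirming a maximum.

θ̂_MAP = 0.800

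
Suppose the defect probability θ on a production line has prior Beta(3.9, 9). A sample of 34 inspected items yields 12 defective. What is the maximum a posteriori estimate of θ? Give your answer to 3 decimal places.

θ̂_MAP = 0.332

Prior: Beta(3.9, 9).
Data: 12 successes in 34 trials. The binomial likelihood contributes θ^12(1−θ)^22, so the posterior is Beta(3.9+12, 9+22) = Beta(15.9, 31).
For Beta(a, b) with a, b > 1 the mode is (a−1)/(a+b−2) = 14.9/44.9 ≈ 0.332.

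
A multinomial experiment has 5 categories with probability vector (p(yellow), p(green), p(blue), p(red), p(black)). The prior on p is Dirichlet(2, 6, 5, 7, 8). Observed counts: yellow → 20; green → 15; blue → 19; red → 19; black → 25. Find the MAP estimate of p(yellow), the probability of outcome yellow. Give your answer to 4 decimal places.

The posterior is Dirichlet(αᵢ + nᵢ) = Dirichlet(22, 21, 24, 26, 33).
For a Dirichlet(a₁,…,a_K) with all aᵢ > 1, the mode has j-th component (aⱼ − 1)/(Σaᵢ − K).
Here Σaᵢ = 126 and K = 5, so p(yellow) = (22 − 1)/(126 − 5) = 21/121 ≈ 0.1736.

MAP estimate of p(yellow) = 0.1736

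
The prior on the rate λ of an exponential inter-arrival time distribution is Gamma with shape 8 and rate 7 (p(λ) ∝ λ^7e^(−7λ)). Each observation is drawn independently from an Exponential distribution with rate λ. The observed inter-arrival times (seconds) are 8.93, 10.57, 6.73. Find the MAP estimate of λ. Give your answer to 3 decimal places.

The Exponential(rate=λ) likelihood is ∝ λ^n e^(−λΣtᵢ). Here n = 3 and Σtᵢ = 8.93 + 10.57 + 6.73 = 26.23.
Posterior ∝ λ^7e^(−7λ) · λ^3e^(−26.23λ) = λ^10e^(−33.23λ), i.e. Gamma(11, 33.23).
Mode = (a−1)/b = 10/33.23 ≈ 0.301.

λ̂_MAP = 0.301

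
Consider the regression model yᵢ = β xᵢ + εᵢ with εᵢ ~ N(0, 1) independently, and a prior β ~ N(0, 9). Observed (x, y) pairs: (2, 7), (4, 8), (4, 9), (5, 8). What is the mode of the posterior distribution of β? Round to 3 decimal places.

log p(β | y) = −Σ(yᵢ − βxᵢ)²/(2·1) − β²/(2·9) + const.
Setting the derivative to zero: Σxᵢ(yᵢ − βxᵢ)/1 − β/9 = 0, so β = Σxᵢyᵢ / (Σxᵢ² + σ²/τ²).
Σxᵢyᵢ = 2·7 + 4·8 + 4·9 + 5·8 = 122; Σxᵢ² = 61; σ²/τ² = 1/9.
β̂_MAP = 122 / (61 + 1/9) = 122/(550/9) = 549/275 ≈ 1.996.

β̂_MAP = 1.996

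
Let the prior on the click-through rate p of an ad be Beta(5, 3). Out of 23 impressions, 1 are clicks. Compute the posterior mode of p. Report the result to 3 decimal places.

p̂_MAP = 0.172

Prior: Beta(5, 3).
Data: 1 success in 23 trials. The binomial likelihood contributes p(1−p)^22, so the posterior is Beta(5+1, 3+22) = Beta(6, 25).
For Beta(a, b) with a, b > 1 the mode is (a−1)/(a+b−2) = 5/29 ≈ 0.172.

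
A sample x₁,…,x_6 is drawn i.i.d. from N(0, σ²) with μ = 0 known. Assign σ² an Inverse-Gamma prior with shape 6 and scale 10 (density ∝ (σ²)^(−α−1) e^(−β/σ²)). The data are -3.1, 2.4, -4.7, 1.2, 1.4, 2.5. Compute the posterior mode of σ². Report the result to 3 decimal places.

σ̂²_MAP = 3.356

Sum of squared deviations about the known mean: SS = (-3.1−0)² + (2.4−0)² + (-4.7−0)² + (1.2−0)² + (1.4−0)² + (2.5−0)² = 47.11.
The Normal likelihood contributes (σ²)^(−n/2) exp(−SS/(2σ²)), so the posterior is Inverse-Gamma(α + n/2, β + SS/2) = Inverse-Gamma(9, 33.555).
The mode of Inverse-Gamma(a, b) is b/(a+1) = 33.555/10 ≈ 3.356.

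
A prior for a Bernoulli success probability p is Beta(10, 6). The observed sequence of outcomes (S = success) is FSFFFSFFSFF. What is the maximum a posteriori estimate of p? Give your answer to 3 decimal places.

Prior: Beta(10, 6).
Data: 3 successes in 11 trials (from the sequence). The binomial likelihood contributes p^3(1−p)^8, so the posterior is Beta(10+3, 6+8) = Beta(13, 14).
For Beta(a, b) with a, b > 1 the mode is (a−1)/(a+b−2) = 12/25 ≈ 0.480.

p̂_MAP = 0.480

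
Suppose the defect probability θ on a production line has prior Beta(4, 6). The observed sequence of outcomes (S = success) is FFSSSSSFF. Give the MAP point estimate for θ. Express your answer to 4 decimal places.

θ̂_MAP = 0.4706

Prior: Beta(4, 6).
Data: 5 successes in 9 trials (from the sequence). The binomial likelihood contributes θ^5(1−θ)^4, so the posterior is Beta(4+5, 6+4) = Beta(9, 10).
For Beta(a, b) with a, b > 1 the mode is (a−1)/(a+b−2) = 8/17 ≈ 0.4706.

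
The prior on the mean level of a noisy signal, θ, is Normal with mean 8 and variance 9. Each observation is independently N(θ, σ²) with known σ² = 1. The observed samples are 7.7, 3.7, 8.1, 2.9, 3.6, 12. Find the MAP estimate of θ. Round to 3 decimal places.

θ̂_MAP = 6.364

n = 6; x̄ = (7.7 + 3.7 + 8.1 + 2.9 + 3.6 + 12)/6 = 38/6 = 19/3 ≈ 6.3333.
For a Normal prior and Normal likelihood with known variance, the posterior is Normal; its mode equals its mean, the precision-weighted average.
Prior precision 1/σ₀² = 1/9; data precision n/σ² = 6/1 = 6.
θ̂ = ((1/9)·8 + 6·(19/3)) / (1/9 + 6) = (350/9)/(55/9) = 70/11 ≈ 6.364.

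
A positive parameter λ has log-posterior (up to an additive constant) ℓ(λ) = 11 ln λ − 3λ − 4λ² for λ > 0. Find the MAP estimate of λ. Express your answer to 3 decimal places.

λ̂_MAP = 1.000

ℓ'(λ) = 11/λ − 3 − 8λ. Setting this to zero and multiplying by λ: 8λ² + 3λ − 11 = 0.
λ = (−3 + √(3² + 4·8·11)) / (2·8) = (−3 + √361) / 16 = (−3 + 19)/16 = 1.
ℓ''(λ) = −11/λ² − 8 < 0, confirming a maximum.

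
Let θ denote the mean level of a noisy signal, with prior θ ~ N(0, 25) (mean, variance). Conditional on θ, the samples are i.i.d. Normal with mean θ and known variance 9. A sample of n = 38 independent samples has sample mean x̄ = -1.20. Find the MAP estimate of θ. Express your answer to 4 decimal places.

θ̂_MAP = -1.1887

n = 38, x̄ = -1.20.
For a Normal prior and Normal likelihood with known variance, the posterior is Normal; its mode equals its mean, the precision-weighted average.
Prior precision 1/σ₀² = 1/25 = 0.04; data precision n/σ² = 38/9.
θ̂ = (0.04·0 + (38/9)·(-1.2)) / (0.04 + 38/9) = (-76/15)/(959/225) = -1140/959 ≈ -1.1887.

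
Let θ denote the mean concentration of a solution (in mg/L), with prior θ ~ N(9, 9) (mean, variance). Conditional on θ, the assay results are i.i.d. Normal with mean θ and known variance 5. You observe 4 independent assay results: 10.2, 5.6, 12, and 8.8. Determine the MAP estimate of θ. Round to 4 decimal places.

n = 4; x̄ = (10.2 + 5.6 + 12 + 8.8)/4 = 36.6/4 = 9.15.
For a Normal prior and Normal likelihood with known variance, the posterior is Normal; its mode equals its mean, the precision-weighted average.
Prior precision 1/σ₀² = 1/9; data precision n/σ² = 4/5 = 0.8.
θ̂ = ((1/9)·9 + 0.8·9.15) / (1/9 + 0.8) = 8.32/(41/45) = 1872/205 ≈ 9.1317.

θ̂_MAP = 9.1317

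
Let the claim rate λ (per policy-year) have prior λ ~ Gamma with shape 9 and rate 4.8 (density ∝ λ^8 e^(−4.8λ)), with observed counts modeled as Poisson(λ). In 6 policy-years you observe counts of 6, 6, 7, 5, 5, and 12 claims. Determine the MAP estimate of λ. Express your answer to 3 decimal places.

λ̂_MAP = 4.537

Σxᵢ = 6+6+7+5+5+12 = 41, with n = 6.
Posterior ∝ λ^8e^(−4.8λ) · λ^41e^(−6λ) = λ^49e^(−10.8λ), i.e. Gamma(shape=50, rate=10.8).
The mode of a Gamma(a, b) with a ≥ 1 (shape–rate) is (a−1)/b = 49/10.8 ≈ 4.537.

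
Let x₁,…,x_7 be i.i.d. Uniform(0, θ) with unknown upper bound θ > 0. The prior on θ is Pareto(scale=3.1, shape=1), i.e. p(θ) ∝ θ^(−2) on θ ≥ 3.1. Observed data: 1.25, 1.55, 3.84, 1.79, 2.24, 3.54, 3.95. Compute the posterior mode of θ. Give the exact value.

θ̂_MAP = 3.95

The Uniform(0, θ) likelihood is θ^(−n) for θ ≥ max(xᵢ), zero otherwise. Here max(xᵢ) = 3.95.
Posterior ∝ θ^(−2) · θ^(−7) = θ^(−9) on θ ≥ max(3.1, 3.95) = 3.95.
This density is strictly decreasing in θ, so the posterior mode lies at the lower boundary of the support.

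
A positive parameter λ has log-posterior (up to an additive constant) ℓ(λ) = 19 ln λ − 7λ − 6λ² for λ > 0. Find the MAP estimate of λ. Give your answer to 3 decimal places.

ℓ'(λ) = 19/λ − 7 − 12λ. Setting this to zero and multiplying by λ: 12λ² + 7λ − 19 = 0.
λ = (−7 + √(7² + 4·12·19)) / (2·12) = (−7 + √961) / 24 = (−7 + 31)/24 = 1.
ℓ''(λ) = −19/λ² − 12 < 0, confirming a maximum.

λ̂_MAP = 1.000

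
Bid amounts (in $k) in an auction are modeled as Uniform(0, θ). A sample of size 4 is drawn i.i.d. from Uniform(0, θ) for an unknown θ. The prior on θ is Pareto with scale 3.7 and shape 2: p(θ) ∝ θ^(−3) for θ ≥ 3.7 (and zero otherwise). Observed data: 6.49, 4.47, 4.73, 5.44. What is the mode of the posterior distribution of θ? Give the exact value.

The Uniform(0, θ) likelihood is θ^(−n) for θ ≥ max(xᵢ), zero otherwise. Here max(xᵢ) = 6.49.
Posterior ∝ θ^(−3) · θ^(−4) = θ^(−7) on θ ≥ max(3.7, 6.49) = 6.49.
This density is strictly decreasing in θ, so the posterior mode lies at the lower boundary of the support.

θ̂_MAP = 6.49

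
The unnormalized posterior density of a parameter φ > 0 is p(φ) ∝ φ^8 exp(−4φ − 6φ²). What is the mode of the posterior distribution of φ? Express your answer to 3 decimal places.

φ̂_MAP = 0.667

ℓ'(φ) = 8/φ − 4 − 12φ. Setting this to zero and multiplying by φ: 12φ² + 4φ − 8 = 0.
φ = (−4 + √(4² + 4·12·8)) / (2·12) = (−4 + √400) / 24 = (−4 + 20)/24 = 2/3.
ℓ''(φ) = −8/φ² − 12 < 0, confirming a maximum.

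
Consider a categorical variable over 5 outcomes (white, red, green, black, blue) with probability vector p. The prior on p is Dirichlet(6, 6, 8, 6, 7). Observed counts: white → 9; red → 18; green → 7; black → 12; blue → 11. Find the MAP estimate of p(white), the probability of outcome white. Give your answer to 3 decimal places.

MAP estimate of p(white) = 0.165

The posterior is Dirichlet(αᵢ + nᵢ) = Dirichlet(15, 24, 15, 18, 18).
For a Dirichlet(a₁,…,a_K) with all aᵢ > 1, the mode has j-th component (aⱼ − 1)/(Σaᵢ − K).
Here Σaᵢ = 90 and K = 5, so p(white) = (15 − 1)/(90 − 5) = 14/85 ≈ 0.165.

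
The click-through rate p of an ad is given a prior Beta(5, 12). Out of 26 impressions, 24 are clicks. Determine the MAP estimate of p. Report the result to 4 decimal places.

Prior: Beta(5, 12).
Data: 24 successes in 26 trials. The binomial likelihood contributes p^24(1−p)^2, so the posterior is Beta(5+24, 12+2) = Beta(29, 14).
For Beta(a, b) with a, b > 1 the mode is (a−1)/(a+b−2) = 28/41 ≈ 0.6829.

p̂_MAP = 0.6829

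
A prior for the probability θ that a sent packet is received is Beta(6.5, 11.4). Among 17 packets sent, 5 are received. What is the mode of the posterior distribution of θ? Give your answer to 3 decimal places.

Prior: Beta(6.5, 11.4).
Data: 5 successes in 17 trials. The binomial likelihood contributes θ^5(1−θ)^12, so the posterior is Beta(6.5+5, 11.4+12) = Beta(11.5, 23.4).
For Beta(a, b) with a, b > 1 the mode is (a−1)/(a+b−2) = 10.5/32.9 ≈ 0.319.

θ̂_MAP = 0.319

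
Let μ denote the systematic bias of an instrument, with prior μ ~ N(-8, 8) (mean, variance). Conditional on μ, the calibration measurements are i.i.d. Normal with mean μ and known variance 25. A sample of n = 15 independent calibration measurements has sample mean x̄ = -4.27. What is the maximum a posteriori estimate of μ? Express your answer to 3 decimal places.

n = 15, x̄ = -4.27.
For a Normal prior and Normal likelihood with known variance, the posterior is Normal; its mode equals its mean, the precision-weighted average.
Prior precision 1/σ₀² = 1/8 = 0.125; data precision n/σ² = 15/25 = 0.6.
μ̂ = (0.125·(-8) + 0.6·(-4.27)) / (0.125 + 0.6) = (-3.562)/0.725 = -3562/725 ≈ -4.913.

μ̂_MAP = -4.913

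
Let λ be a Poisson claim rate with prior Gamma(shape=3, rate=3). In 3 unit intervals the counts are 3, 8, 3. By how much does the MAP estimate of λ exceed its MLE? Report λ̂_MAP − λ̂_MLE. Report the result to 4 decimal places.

Σxᵢ = 14. Posterior is Gamma(17, 6); MAP = (17−1)/6 = 16/6 ≈ 2.66667.
MLE = x̄ = 14/3 ≈ 4.66667.
Difference = 16/6 − 14/3 = -2 ≈ -2.0000.

MAP − MLE = -2.0000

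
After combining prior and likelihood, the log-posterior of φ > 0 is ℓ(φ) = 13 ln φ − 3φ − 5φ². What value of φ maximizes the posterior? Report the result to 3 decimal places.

ℓ'(φ) = 13/φ − 3 − 10φ. Setting this to zero and multiplying by φ: 10φ² + 3φ − 13 = 0.
φ = (−3 + √(3² + 4·10·13)) / (2·10) = (−3 + √529) / 20 = (−3 + 23)/20 = 1.
ℓ''(φ) = −13/φ² − 10 < 0, confirming a maximum.

φ̂_MAP = 1.000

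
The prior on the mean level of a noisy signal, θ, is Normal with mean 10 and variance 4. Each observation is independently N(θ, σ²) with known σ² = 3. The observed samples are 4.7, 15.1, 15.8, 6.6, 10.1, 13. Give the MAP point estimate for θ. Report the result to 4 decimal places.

n = 6; x̄ = (4.7 + 15.1 + 15.8 + 6.6 + 10.1 + 13)/6 = 65.3/6 = 653/60 ≈ 10.8833.
For a Normal prior and Normal likelihood with known variance, the posterior is Normal; its mode equals its mean, the precision-weighted average.
Prior precision 1/σ₀² = 1/4 = 0.25; data precision n/σ² = 6/3 = 2.
θ̂ = (0.25·10 + 2·(653/60)) / (0.25 + 2) = (364/15)/2.25 = 1456/135 ≈ 10.7852.

θ̂_MAP = 10.7852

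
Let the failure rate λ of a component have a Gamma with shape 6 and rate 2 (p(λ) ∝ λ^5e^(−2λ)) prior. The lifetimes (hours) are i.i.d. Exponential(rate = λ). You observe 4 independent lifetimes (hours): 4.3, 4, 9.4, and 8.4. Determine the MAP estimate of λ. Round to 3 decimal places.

The Exponential(rate=λ) likelihood is ∝ λ^n e^(−λΣtᵢ). Here n = 4 and Σtᵢ = 4.3 + 4 + 9.4 + 8.4 = 26.1.
Posterior ∝ λ^5e^(−2λ) · λ^4e^(−26.1λ) = λ^9e^(−28.1λ), i.e. Gamma(10, 28.1).
Mode = (a−1)/b = 9/28.1 ≈ 0.320.

λ̂_MAP = 0.320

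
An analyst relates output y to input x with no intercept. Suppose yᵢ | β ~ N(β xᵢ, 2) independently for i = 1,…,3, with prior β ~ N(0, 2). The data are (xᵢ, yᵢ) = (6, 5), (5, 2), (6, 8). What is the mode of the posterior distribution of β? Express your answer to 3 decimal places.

β̂_MAP = 0.898

log p(β | y) = −Σ(yᵢ − βxᵢ)²/(2·2) − β²/(2·2) + const.
Setting the derivative to zero: Σxᵢ(yᵢ − βxᵢ)/2 − β/2 = 0, so β = Σxᵢyᵢ / (Σxᵢ² + σ²/τ²).
Σxᵢyᵢ = 6·5 + 5·2 + 6·8 = 88; Σxᵢ² = 97; σ²/τ² = 1.
β̂_MAP = 88 / (97 + 1) = 88/98 ≈ 0.898.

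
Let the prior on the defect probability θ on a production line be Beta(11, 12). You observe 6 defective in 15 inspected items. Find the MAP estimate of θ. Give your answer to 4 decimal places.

Prior: Beta(11, 12).
Data: 6 successes in 15 trials. The binomial likelihood contributes θ^6(1−θ)^9, so the posterior is Beta(11+6, 12+9) = Beta(17, 21).
For Beta(a, b) with a, b > 1 the mode is (a−1)/(a+b−2) = 16/36 ≈ 0.4444.

θ̂_MAP = 0.4444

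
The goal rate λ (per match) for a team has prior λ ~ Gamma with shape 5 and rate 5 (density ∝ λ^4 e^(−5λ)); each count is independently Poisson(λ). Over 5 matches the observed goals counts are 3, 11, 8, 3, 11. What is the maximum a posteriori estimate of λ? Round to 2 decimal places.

λ̂_MAP = 4.00

Σxᵢ = 3+11+8+3+11 = 36, with n = 5.
Posterior ∝ λ^4e^(−5λ) · λ^36e^(−5λ) = λ^40e^(−10λ), i.e. Gamma(shape=41, rate=10).
The mode of a Gamma(a, b) with a ≥ 1 (shape–rate) is (a−1)/b = 40/10 ≈ 4.00.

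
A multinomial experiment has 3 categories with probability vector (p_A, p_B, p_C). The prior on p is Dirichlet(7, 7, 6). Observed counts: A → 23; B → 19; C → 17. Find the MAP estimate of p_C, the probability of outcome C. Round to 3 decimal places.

MAP estimate of p_C = 0.289

The posterior is Dirichlet(αᵢ + nᵢ) = Dirichlet(30, 26, 23).
For a Dirichlet(a₁,…,a_K) with all aᵢ > 1, the mode has j-th component (aⱼ − 1)/(Σaᵢ − K).
Here Σaᵢ = 79 and K = 3, so p_C = (23 − 1)/(79 − 3) = 22/76 ≈ 0.289.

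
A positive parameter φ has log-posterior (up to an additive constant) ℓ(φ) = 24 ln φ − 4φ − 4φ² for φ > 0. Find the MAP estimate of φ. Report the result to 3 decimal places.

ℓ'(φ) = 24/φ − 4 − 8φ. Setting this to zero and multiplying by φ: 8φ² + 4φ − 24 = 0.
φ = (−4 + √(4² + 4·8·24)) / (2·8) = (−4 + √784) / 16 = (−4 + 28)/16 = 3/2.
ℓ''(φ) = −24/φ² − 8 < 0, confirming a maximum.

φ̂_MAP = 1.500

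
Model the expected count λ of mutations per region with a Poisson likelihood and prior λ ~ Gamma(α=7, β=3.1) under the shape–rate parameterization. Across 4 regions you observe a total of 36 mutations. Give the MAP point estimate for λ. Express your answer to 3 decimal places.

Σxᵢ = 36, n = 4.
Posterior ∝ λ^6e^(−3.1λ) · λ^36e^(−4λ) = λ^42e^(−7.1λ), i.e. Gamma(shape=43, rate=7.1).
The mode of a Gamma(a, b) with a ≥ 1 (shape–rate) is (a−1)/b = 42/7.1 ≈ 5.915.

λ̂_MAP = 5.915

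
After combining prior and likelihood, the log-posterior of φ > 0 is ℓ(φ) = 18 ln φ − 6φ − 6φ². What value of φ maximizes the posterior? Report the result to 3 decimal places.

ℓ'(φ) = 18/φ − 6 − 12φ. Setting this to zero and multiplying by φ: 12φ² + 6φ − 18 = 0.
φ = (−6 + √(6² + 4·12·18)) / (2·12) = (−6 + √900) / 24 = (−6 + 30)/24 = 1.
ℓ''(φ) = −18/φ² − 12 < 0, confirming a maximum.

φ̂_MAP = 1.000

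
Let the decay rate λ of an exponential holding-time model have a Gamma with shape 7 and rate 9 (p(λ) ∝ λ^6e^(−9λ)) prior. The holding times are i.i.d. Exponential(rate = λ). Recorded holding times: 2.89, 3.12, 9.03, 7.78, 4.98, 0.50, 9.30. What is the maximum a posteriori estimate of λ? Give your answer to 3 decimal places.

λ̂_MAP = 0.279

The Exponential(rate=λ) likelihood is ∝ λ^n e^(−λΣtᵢ). Here n = 7 and Σtᵢ = 2.89 + 3.12 + 9.03 + 7.78 + 4.98 + 0.50 + 9.30 = 37.60.
Posterior ∝ λ^6e^(−9λ) · λ^7e^(−37.60λ) = λ^13e^(−46.60λ), i.e. Gamma(14, 46.60).
Mode = (a−1)/b = 13/46.60 ≈ 0.279.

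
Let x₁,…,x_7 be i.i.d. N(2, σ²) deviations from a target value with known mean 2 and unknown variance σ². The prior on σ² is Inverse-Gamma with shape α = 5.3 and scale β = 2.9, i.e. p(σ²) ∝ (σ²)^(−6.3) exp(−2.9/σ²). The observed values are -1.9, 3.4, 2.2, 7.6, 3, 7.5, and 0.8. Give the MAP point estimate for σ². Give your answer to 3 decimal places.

Sum of squared deviations about the known mean: SS = (-1.9−2)² + (3.4−2)² + (2.2−2)² + (7.6−2)² + (3−2)² + (7.5−2)² + (0.8−2)² = 81.26.
The Normal likelihood contributes (σ²)^(−n/2) exp(−SS/(2σ²)), so the posterior is Inverse-Gamma(α + n/2, β + SS/2) = Inverse-Gamma(8.8, 43.53).
The mode of Inverse-Gamma(a, b) is b/(a+1) = 43.53/9.8 ≈ 4.442.

σ̂²_MAP = 4.442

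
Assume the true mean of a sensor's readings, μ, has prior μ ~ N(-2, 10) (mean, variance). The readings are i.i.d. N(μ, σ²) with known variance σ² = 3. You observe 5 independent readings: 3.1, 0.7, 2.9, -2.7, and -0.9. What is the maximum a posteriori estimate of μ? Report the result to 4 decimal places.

μ̂_MAP = 0.4717

n = 5; x̄ = (3.1 + 0.7 + 2.9 + (-2.7) + (-0.9))/5 = 3.1/5 = 0.62.
For a Normal prior and Normal likelihood with known variance, the posterior is Normal; its mode equals its mean, the precision-weighted average.
Prior precision 1/σ₀² = 1/10 = 0.1; data precision n/σ² = 5/3.
μ̂ = (0.1·(-2) + (5/3)·0.62) / (0.1 + 5/3) = (5/6)/(53/30) = 25/53 ≈ 0.4717.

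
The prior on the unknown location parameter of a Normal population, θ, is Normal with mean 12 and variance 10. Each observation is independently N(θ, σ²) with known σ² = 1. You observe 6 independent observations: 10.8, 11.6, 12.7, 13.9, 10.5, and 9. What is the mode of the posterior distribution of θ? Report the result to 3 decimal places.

θ̂_MAP = 11.426

n = 6; x̄ = (10.8 + 11.6 + 12.7 + 13.9 + 10.5 + 9)/6 = 68.5/6 = 137/12 ≈ 11.4167.
For a Normal prior and Normal likelihood with known variance, the posterior is Normal; its mode equals its mean, the precision-weighted average.
Prior precision 1/σ₀² = 1/10 = 0.1; data precision n/σ² = 6/1 = 6.
θ̂ = (0.1·12 + 6·(137/12)) / (0.1 + 6) = 69.7/6.1 = 697/61 ≈ 11.426.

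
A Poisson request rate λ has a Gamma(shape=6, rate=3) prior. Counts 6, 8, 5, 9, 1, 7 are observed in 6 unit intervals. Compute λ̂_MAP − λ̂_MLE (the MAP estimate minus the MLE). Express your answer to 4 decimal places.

Σxᵢ = 36. Posterior is Gamma(42, 9); MAP = (42−1)/9 = 41/9 ≈ 4.55556.
MLE = x̄ = 36/6 ≈ 6.00000.
Difference = 41/9 − 36/6 = -13/9 ≈ -1.4444.

MAP − MLE = -1.4444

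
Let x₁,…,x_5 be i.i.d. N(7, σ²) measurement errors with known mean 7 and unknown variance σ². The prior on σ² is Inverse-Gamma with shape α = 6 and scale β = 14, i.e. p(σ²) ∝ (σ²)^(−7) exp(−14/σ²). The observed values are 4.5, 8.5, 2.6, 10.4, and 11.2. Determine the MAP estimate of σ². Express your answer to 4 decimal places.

Sum of squared deviations about the known mean: SS = (4.5−7)² + (8.5−7)² + (2.6−7)² + (10.4−7)² + (11.2−7)² = 57.06.
The Normal likelihood contributes (σ²)^(−n/2) exp(−SS/(2σ²)), so the posterior is Inverse-Gamma(α + n/2, β + SS/2) = Inverse-Gamma(8.5, 42.53).
The mode of Inverse-Gamma(a, b) is b/(a+1) = 42.53/9.5 ≈ 4.4768.

σ̂²_MAP = 4.4768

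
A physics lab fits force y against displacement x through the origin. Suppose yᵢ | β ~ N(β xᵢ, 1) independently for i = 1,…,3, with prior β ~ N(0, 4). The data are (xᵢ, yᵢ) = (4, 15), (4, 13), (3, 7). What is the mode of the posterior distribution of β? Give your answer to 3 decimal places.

β̂_MAP = 3.224

log p(β | y) = −Σ(yᵢ − βxᵢ)²/(2·1) − β²/(2·4) + const.
Setting the derivative to zero: Σxᵢ(yᵢ − βxᵢ)/1 − β/4 = 0, so β = Σxᵢyᵢ / (Σxᵢ² + σ²/τ²).
Σxᵢyᵢ = 4·15 + 4·13 + 3·7 = 133; Σxᵢ² = 41; σ²/τ² = 0.25.
β̂_MAP = 133 / (41 + 0.25) = 133/41.25 ≈ 3.224.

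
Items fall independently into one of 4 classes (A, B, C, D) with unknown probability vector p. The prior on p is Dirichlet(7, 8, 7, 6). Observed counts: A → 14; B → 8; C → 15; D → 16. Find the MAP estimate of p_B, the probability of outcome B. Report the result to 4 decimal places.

The posterior is Dirichlet(αᵢ + nᵢ) = Dirichlet(21, 16, 22, 22).
For a Dirichlet(a₁,…,a_K) with all aᵢ > 1, the mode has j-th component (aⱼ − 1)/(Σaᵢ − K).
Here Σaᵢ = 81 and K = 4, so p_B = (16 − 1)/(81 − 4) = 15/77 ≈ 0.1948.

MAP estimate of p_B = 0.1948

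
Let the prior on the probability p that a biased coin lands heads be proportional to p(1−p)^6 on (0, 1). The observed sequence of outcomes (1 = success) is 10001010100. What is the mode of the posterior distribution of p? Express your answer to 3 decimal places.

The prior density ∝ p(1−p)^6 is the kernel of Beta(2, 7).
Data: 4 successes in 11 trials (from the sequence). The binomial likelihood contributes p^4(1−p)^7, so the posterior is Beta(2+4, 7+7) = Beta(6, 14).
For Beta(a, b) with a, b > 1 the mode is (a−1)/(a+b−2) = 5/18 ≈ 0.278.

p̂_MAP = 0.278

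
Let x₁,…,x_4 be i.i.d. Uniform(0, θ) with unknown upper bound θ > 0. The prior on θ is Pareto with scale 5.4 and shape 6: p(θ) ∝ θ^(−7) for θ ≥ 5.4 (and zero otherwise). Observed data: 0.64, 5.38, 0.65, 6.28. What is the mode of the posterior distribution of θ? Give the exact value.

The Uniform(0, θ) likelihood is θ^(−n) for θ ≥ max(xᵢ), zero otherwise. Here max(xᵢ) = 6.28.
Posterior ∝ θ^(−7) · θ^(−4) = θ^(−11) on θ ≥ max(5.4, 6.28) = 6.28.
This density is strictly decreasing in θ, so the posterior mode lies at the lower boundary of the support.

θ̂_MAP = 6.28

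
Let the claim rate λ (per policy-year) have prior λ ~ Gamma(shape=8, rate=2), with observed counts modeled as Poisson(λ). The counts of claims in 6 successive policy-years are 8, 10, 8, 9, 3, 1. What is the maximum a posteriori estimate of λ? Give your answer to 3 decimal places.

λ̂_MAP = 5.750

Σxᵢ = 8+10+8+9+3+1 = 39, with n = 6.
Posterior ∝ λ^7e^(−2λ) · λ^39e^(−6λ) = λ^46e^(−8λ), i.e. Gamma(shape=47, rate=8).
The mode of a Gamma(a, b) with a ≥ 1 (shape–rate) is (a−1)/b = 46/8 ≈ 5.750.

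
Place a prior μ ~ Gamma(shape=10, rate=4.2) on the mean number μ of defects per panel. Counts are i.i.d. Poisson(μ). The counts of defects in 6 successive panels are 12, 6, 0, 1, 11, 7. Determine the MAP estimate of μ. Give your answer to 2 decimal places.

Σxᵢ = 12+6+0+1+11+7 = 37, with n = 6.
Posterior ∝ μ^9e^(−4.2μ) · μ^37e^(−6μ) = μ^46e^(−10.2μ), i.e. Gamma(shape=47, rate=10.2).
The mode of a Gamma(a, b) with a ≥ 1 (shape–rate) is (a−1)/b = 46/10.2 ≈ 4.51.

μ̂_MAP = 4.51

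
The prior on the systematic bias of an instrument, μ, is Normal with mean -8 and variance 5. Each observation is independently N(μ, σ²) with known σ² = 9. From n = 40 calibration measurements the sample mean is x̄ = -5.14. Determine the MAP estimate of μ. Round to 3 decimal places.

n = 40, x̄ = -5.14.
For a Normal prior and Normal likelihood with known variance, the posterior is Normal; its mode equals its mean, the precision-weighted average.
Prior precision 1/σ₀² = 1/5 = 0.2; data precision n/σ² = 40/9.
μ̂ = (0.2·(-8) + (40/9)·(-5.14)) / (0.2 + 40/9) = (-220/9)/(209/45) = -100/19 ≈ -5.263.

μ̂_MAP = -5.263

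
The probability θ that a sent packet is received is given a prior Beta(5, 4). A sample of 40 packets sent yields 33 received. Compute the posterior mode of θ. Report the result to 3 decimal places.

Prior: Beta(5, 4).
Data: 33 successes in 40 trials. The binomial likelihood contributes θ^33(1−θ)^7, so the posterior is Beta(5+33, 4+7) = Beta(38, 11).
For Beta(a, b) with a, b > 1 the mode is (a−1)/(a+b−2) = 37/47 ≈ 0.787.

θ̂_MAP = 0.787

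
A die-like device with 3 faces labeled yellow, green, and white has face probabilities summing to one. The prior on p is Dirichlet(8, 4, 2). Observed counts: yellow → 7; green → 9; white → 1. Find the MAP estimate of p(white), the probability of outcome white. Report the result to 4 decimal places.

MAP estimate of p(white) = 0.0714

The posterior is Dirichlet(αᵢ + nᵢ) = Dirichlet(15, 13, 3).
For a Dirichlet(a₁,…,a_K) with all aᵢ > 1, the mode has j-th component (aⱼ − 1)/(Σaᵢ − K).
Here Σaᵢ = 31 and K = 3, so p(white) = (3 − 1)/(31 − 3) = 2/28 ≈ 0.0714.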